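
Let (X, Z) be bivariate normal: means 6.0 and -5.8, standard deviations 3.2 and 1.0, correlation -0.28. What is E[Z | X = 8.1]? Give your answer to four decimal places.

For a bivariate normal, E[Z | X=x] = μ_Z + ρ·(σ_Z/σ_X)·(x − μ_X).
E[Z | X=8.1] = -5.8 + (-0.28)·(1.0/3.2)·(8.1 − (6.0)) = -5.8 + (-0.0875)·(2.1) = -5.9838.

-5.9838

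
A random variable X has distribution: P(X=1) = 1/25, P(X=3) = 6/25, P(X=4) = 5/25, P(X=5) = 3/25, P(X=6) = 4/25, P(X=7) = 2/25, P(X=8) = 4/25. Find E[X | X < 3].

P(X < 3) = 1/25.
Σ over the event: 1·1/25 = 1/25.
E[X | X < 3] = (1/25) / (1/25) = 1.

1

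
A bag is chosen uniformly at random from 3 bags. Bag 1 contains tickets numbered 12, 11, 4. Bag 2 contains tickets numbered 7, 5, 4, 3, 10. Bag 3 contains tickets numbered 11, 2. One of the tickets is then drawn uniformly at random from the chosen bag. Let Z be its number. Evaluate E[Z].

71/10

E[Z | bag 1] = (12+11+4)/3 = 9.
E[Z | bag 2] = (7+5+4+3+10)/5 = 29/5.
E[Z | bag 3] = (11+2)/2 = 13/2.
E[Z] = (1/3)·(9) + (1/3)·(29/5) + (1/3)·(13/2) = 71/10.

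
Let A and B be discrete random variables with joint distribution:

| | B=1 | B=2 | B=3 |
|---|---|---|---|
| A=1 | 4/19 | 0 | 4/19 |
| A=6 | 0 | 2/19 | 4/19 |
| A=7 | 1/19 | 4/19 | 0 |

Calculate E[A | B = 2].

20/3

P(B = 2) = 6/19.
Σ A·P over the event = 6·(2/19) + 7·(4/19) = 40/19.
E[A | B = 2] = (40/19) / (6/19) = 20/3.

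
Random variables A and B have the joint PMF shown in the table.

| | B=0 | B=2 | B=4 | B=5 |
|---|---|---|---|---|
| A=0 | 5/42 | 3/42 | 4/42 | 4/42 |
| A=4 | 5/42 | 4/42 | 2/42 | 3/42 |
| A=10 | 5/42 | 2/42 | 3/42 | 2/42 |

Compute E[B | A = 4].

P(A = 4) = 1/3.
Σ B·P over the event = 0·(5/42) + 2·(4/42) + 4·(2/42) + 5·(3/42) = 31/42.
E[B | A = 4] = (31/42) / (1/3) = 31/14.

31/14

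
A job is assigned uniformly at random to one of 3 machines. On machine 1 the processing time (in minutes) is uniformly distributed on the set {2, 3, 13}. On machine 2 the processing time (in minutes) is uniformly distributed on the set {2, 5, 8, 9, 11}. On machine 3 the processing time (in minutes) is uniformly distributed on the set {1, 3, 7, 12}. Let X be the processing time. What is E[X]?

25/4

E[X | machine 1] = (2+3+13)/3 = 6.
E[X | machine 2] = (2+5+8+9+11)/5 = 7.
E[X | machine 3] = (1+3+7+12)/4 = 23/4.
By the law of total expectation,
E[X] = (1/3)·(6) + (1/3)·(7) + (1/3)·(23/4) = 25/4.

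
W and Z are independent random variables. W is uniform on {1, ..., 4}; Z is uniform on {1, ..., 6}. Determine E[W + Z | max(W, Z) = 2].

10/3

Outcomes with max(W, Z) = 2: (1,2), (2,1), (2,2), each with probability 1/24.
E[W + Z | max(W, Z) = 2] = (3 + 3 + 4) / 3 = 10/3.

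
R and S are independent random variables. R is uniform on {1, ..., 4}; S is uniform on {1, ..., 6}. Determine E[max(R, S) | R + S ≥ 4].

P(R + S ≥ 4) = 7/8.
Summing max(R,S)·P(x,y) over outcomes with R + S ≥ 4 gives 89/24.
E[max(R, S) | R + S ≥ 4] = (89/24) / (7/8) = 89/21.

89/21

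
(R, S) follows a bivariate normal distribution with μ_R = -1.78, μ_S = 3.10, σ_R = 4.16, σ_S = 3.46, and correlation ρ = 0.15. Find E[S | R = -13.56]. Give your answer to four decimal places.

1.6303

For a bivariate normal, E[S | R=x] = μ_S + ρ·(σ_S/σ_R)·(x − μ_R).
E[S | R=-13.56] = 3.10 + (0.15)·(3.46/4.16)·(-13.56 − (-1.78)) = 3.10 + (0.12476)·(-11.78) = 1.6303.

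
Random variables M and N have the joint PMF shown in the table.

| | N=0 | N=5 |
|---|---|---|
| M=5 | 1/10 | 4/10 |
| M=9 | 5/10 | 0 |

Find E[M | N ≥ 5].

P(N ≥ 5) = 2/5.
Summing M·P(M=x,N=y) over the conditioning event gives 2.
E[M | N ≥ 5] = (2) / (2/5) = 5.

5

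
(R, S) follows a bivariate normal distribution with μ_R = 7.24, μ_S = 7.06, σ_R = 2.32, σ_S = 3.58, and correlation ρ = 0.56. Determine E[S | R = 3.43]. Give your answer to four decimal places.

The regression of S on R has slope ρ·σ_S/σ_R and passes through (μ_R, μ_S).
E[S | R=3.43] = 7.06 + (0.56)·(3.58/2.32)·(3.43 − (7.24)) = 7.06 + (0.86414)·(-3.81) = 3.7676.

3.7676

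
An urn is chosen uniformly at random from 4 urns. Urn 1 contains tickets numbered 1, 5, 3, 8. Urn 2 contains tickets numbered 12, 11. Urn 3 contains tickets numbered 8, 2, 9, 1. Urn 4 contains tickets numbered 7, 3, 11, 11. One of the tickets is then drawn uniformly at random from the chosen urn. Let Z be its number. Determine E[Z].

E[Z | urn 1] = (1+5+3+8)/4 = 17/4.
E[Z | urn 2] = (12+11)/2 = 23/2.
E[Z | urn 3] = (8+2+9+1)/4 = 5.
E[Z | urn 4] = (7+3+11+11)/4 = 8.
E[Z] = (1/4)·(17/4) + (1/4)·(23/2) + (1/4)·(5) + (1/4)·(8) = 115/16.

115/16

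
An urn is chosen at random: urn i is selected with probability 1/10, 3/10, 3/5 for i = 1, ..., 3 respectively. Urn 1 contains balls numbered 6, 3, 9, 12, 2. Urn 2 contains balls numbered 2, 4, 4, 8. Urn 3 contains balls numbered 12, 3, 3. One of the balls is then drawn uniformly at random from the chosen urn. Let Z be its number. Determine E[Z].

559/100

E[Z | urn 1] = (6+3+9+12+2)/5 = 32/5.
E[Z | urn 2] = (2+4+4+8)/4 = 9/2.
E[Z | urn 3] = (12+3+3)/3 = 6.
By the law of total expectation,
E[Z] = (1/10)·(32/5) + (3/10)·(9/2) + (3/5)·(6) = 559/100.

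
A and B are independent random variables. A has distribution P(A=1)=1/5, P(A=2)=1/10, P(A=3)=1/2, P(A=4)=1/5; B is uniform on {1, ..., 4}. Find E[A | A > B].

56/17

P(A > B) = 17/40.
Summing A·P(x,y) over outcomes with A > B gives 7/5.
E[A | A > B] = (7/5) / (17/40) = 56/17.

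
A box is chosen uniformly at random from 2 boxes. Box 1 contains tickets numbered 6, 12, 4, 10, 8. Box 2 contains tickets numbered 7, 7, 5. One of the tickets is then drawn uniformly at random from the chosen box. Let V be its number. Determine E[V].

E[V | box 1] = (6+12+4+10+8)/5 = 8.
E[V | box 2] = (7+7+5)/3 = 19/3.
E[V] = (1/2)·(8) + (1/2)·(19/3) = 43/6.

43/6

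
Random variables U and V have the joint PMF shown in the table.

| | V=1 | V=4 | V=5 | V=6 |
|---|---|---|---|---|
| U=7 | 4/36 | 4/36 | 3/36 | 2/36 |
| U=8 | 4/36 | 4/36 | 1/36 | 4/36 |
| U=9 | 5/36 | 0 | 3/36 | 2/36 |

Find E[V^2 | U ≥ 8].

P(U ≥ 8) = 23/36.
Σ V^2·P over the event = 1·(4/36) + 16·(4/36) + 25·(1/36) + 36·(4/36) + 1·(5/36) + 25·(3/36) + 36·(2/36) = 389/36.
E[V^2 | U ≥ 8] = (389/36) / (23/36) = 389/23.

389/23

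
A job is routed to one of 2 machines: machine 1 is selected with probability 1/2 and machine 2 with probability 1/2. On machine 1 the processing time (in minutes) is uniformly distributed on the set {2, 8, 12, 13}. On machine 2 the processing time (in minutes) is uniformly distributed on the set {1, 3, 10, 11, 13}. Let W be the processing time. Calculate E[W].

327/40

E[W | machine 1] = (2+8+12+13)/4 = 35/4.
E[W | machine 2] = (1+3+10+11+13)/5 = 38/5.
By the law of total expectation,
E[W] = (1/2)·(35/4) + (1/2)·(38/5) = 327/40.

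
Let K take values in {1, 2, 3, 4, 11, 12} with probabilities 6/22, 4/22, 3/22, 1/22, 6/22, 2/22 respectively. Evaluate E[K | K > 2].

103/12

P(K > 2) = 6/11.
Σ over the event: 3·3/22 + 4·1/22 + 11·3/11 + 12·1/11 = 103/22.
E[K | K > 2] = (103/22) / (6/11) = 103/12.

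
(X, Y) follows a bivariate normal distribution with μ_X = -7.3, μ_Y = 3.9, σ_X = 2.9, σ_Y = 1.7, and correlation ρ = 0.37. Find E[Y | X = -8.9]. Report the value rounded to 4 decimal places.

For a bivariate normal, E[Y | X=x] = μ_Y + ρ·(σ_Y/σ_X)·(x − μ_X).
E[Y | X=-8.9] = 3.9 + (0.37)·(1.7/2.9)·(-8.9 − (-7.3)) = 3.9 + (0.2169)·(-1.6) = 3.5530.

3.5530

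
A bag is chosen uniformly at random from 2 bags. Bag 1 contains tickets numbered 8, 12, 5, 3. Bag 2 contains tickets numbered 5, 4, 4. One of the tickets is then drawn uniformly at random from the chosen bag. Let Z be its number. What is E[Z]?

E[Z | bag 1] = (8+12+5+3)/4 = 7.
E[Z | bag 2] = (5+4+4)/3 = 13/3.
By the law of total expectation,
E[Z] = (1/2)·(7) + (1/2)·(13/3) = 17/3.

17/3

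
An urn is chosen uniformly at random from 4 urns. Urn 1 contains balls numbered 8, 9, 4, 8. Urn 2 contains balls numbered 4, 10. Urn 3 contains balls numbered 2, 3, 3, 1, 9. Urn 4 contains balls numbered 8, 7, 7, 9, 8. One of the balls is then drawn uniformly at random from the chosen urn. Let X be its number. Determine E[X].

E[X | urn 1] = (8+9+4+8)/4 = 29/4.
E[X | urn 2] = (4+10)/2 = 7.
E[X | urn 3] = (2+3+3+1+9)/5 = 18/5.
E[X | urn 4] = (8+7+7+9+8)/5 = 39/5.
E[X] = (1/4)·(29/4) + (1/4)·(7) + (1/4)·(18/5) + (1/4)·(39/5) = 513/80.

513/80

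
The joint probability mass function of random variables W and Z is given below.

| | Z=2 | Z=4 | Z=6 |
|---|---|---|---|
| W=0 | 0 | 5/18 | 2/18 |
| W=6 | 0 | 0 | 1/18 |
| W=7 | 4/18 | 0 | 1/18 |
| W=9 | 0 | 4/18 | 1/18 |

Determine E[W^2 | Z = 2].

49

P(Z = 2) = 2/9.
Σ W^2·P over the event = 49·(4/18) = 98/9.
E[W^2 | Z = 2] = (98/9) / (2/9) = 49.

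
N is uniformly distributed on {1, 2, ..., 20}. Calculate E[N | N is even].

Given N is even, N is equally likely to be any of {2, 4, 6, 8, 10, 12, 14, 16, 18, 20}.
E[N | N is even] = (2 + 4 + 6 + 8 + 10 + 12 + 14 + 16 + 18 + 20) / 10 = 11.

11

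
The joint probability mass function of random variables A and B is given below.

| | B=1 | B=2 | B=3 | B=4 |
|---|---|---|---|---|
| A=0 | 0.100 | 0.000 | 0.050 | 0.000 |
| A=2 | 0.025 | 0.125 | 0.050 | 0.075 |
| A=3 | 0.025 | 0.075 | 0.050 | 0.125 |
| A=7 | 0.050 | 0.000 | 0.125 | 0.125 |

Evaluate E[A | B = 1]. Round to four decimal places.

P(B = 1) = 0.200.
Summing A·P(A=x,B=y) over the conditioning event gives 0.475.
E[A | B = 1] = (0.475) / (0.200) = 2.3750.

2.3750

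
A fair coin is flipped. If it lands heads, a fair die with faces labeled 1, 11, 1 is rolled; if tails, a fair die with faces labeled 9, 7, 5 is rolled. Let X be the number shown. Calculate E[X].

E[X | heads] = (1+11+1)/3 = 13/3.
E[X | tails] = (9+7+5)/3 = 7.
E[X] = (1/2)·(13/3) + (1/2)·(7) = 17/3.

17/3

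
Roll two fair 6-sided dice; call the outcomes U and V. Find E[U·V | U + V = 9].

P(U + V = 9) = 1/9.
Summing UV·P(x,y) over outcomes with U + V = 9 gives 19/9.
E[U·V | U + V = 9] = (19/9) / (1/9) = 19.

19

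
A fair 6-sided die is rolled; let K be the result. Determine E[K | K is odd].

3

Given K is odd, K is equally likely to be any of {1, 3, 5}.
E[K | K is odd] = (1 + 3 + 5) / 3 = 3.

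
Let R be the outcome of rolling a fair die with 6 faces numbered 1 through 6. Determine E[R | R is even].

Given R is even, R is equally likely to be any of {2, 4, 6}.
E[R | R is even] = (2 + 4 + 6) / 3 = 4.

4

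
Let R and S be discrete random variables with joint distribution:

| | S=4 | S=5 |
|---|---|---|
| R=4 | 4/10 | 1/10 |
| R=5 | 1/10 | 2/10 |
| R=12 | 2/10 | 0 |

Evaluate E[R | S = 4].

45/7

P(S = 4) = 7/10.
Σ R·P over the event = 4·(4/10) + 5·(1/10) + 12·(2/10) = 9/2.
E[R | S = 4] = (9/2) / (7/10) = 45/7.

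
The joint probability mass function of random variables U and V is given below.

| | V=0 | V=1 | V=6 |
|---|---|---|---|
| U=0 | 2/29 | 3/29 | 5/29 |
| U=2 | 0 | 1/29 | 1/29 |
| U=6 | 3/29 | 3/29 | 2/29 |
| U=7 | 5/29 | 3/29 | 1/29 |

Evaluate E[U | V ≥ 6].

7/3

P(V ≥ 6) = 9/29.
Σ U·P over the event = 0·(5/29) + 2·(1/29) + 6·(2/29) + 7·(1/29) = 21/29.
E[U | V ≥ 6] = (21/29) / (9/29) = 7/3.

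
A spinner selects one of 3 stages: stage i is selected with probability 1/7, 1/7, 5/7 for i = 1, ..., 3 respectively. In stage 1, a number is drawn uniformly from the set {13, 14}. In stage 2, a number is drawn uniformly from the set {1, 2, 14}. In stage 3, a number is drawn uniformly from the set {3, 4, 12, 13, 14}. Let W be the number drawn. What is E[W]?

391/42

E[W | stage 1] = (13+14)/2 = 27/2.
E[W | stage 2] = (1+2+14)/3 = 17/3.
E[W | stage 3] = (3+4+12+13+14)/5 = 46/5.
E[W] = (1/7)·(27/2) + (1/7)·(17/3) + (5/7)·(46/5) = 391/42.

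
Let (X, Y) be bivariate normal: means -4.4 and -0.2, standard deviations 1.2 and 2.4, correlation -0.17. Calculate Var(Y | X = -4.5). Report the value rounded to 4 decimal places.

5.5935

For a bivariate normal, Var(Y | X=x) = σ_Y²(1 − ρ²).
Var(Y | X=-4.5) = (2.4)²·(1 − (-0.17)²) = 5.76·0.9711 = 5.5935.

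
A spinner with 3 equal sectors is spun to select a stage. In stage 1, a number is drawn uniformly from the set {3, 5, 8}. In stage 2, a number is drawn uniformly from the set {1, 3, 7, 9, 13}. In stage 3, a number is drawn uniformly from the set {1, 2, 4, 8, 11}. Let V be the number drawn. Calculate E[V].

257/45

E[V | stage 1] = (3+5+8)/3 = 16/3.
E[V | stage 2] = (1+3+7+9+13)/5 = 33/5.
E[V | stage 3] = (1+2+4+8+11)/5 = 26/5.
E[V] = (1/3)·(16/3) + (1/3)·(33/5) + (1/3)·(26/5) = 257/45.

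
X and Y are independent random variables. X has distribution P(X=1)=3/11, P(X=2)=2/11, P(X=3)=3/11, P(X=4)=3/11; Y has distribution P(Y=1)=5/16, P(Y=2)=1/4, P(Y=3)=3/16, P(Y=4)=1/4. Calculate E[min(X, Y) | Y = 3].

P(Y = 3) = 3/16.
Summing min(X,Y)·P(x,y) over outcomes with Y = 3 gives 75/176.
E[min(X, Y) | Y = 3] = (75/176) / (3/16) = 25/11.

25/11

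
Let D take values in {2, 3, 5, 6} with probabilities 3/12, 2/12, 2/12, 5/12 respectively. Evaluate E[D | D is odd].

4

P(D is odd) = 1/3.
Σ over the event: 3·1/6 + 5·1/6 = 4/3.
E[D | D is odd] = (4/3) / (1/3) = 4.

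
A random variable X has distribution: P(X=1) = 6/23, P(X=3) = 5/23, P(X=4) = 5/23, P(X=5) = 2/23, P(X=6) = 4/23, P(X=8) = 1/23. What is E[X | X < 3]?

P(X < 3) = 6/23.
Σ over the event: 1·6/23 = 6/23.
E[X | X < 3] = (6/23) / (6/23) = 1.

1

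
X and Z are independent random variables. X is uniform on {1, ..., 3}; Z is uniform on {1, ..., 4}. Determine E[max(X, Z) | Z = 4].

4

P(Z = 4) = 1/4.
Summing max(X,Z)·P(x,y) over outcomes with Z = 4 gives 1.
E[max(X, Z) | Z = 4] = (1) / (1/4) = 4.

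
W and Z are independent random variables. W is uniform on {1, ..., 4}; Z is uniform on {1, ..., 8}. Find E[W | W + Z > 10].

11/3

P(W + Z > 10) = 3/32.
Summing W·P(x,y) over outcomes with W + Z > 10 gives 11/32.
E[W | W + Z > 10] = (11/32) / (3/32) = 11/3.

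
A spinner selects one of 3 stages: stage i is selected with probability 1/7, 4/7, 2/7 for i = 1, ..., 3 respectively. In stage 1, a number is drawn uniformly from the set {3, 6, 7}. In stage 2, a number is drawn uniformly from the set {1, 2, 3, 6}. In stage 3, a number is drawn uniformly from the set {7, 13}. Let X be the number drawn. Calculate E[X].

16/3

E[X | stage 1] = (3+6+7)/3 = 16/3.
E[X | stage 2] = (1+2+3+6)/4 = 3.
E[X | stage 3] = (7+13)/2 = 10.
By the law of total expectation,
E[X] = (1/7)·(16/3) + (4/7)·(3) + (2/7)·(10) = 16/3.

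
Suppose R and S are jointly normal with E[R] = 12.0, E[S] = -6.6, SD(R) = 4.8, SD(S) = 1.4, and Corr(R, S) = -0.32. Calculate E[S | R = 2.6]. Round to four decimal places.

-5.7227

The regression of S on R has slope ρ·σ_S/σ_R and passes through (μ_R, μ_S).
E[S | R=2.6] = -6.6 + (-0.32)·(1.4/4.8)·(2.6 − (12.0)) = -6.6 + (-0.093333)·(-9.4) = -5.7227.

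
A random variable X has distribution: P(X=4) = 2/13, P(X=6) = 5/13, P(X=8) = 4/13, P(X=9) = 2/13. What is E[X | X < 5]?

4

P(X < 5) = 2/13.
Σ over the event: 4·2/13 = 8/13.
E[X | X < 5] = (8/13) / (2/13) = 4.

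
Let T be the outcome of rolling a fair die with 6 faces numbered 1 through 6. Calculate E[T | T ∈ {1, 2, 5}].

8/3

P(T ∈ {1, 2, 5}) = 1/2.
Σ over the event: 1·1/6 + 2·1/6 + 5·1/6 = 4/3.
E[T | T ∈ {1, 2, 5}] = (4/3) / (1/2) = 8/3.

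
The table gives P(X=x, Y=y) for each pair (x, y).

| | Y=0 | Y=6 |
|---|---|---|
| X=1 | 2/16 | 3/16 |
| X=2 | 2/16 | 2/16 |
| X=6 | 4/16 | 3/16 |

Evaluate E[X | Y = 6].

P(Y = 6) = 1/2.
Σ X·P over the event = 1·(3/16) + 2·(2/16) + 6·(3/16) = 25/16.
E[X | Y = 6] = (25/16) / (1/2) = 25/8.

25/8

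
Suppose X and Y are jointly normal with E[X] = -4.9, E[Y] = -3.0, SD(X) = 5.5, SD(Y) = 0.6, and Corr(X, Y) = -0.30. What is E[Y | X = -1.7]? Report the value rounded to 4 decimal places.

-3.1047

The regression of Y on X has slope ρ·σ_Y/σ_X and passes through (μ_X, μ_Y).
E[Y | X=-1.7] = -3.0 + (-0.30)·(0.6/5.5)·(-1.7 − (-4.9)) = -3.0 + (-0.032727)·(3.2) = -3.1047.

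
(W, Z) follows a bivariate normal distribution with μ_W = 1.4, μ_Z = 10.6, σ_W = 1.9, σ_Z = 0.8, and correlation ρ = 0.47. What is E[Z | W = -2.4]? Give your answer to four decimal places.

9.8480

The regression of Z on W has slope ρ·σ_Z/σ_W and passes through (μ_W, μ_Z).
E[Z | W=-2.4] = 10.6 + (0.47)·(0.8/1.9)·(-2.4 − (1.4)) = 10.6 + (0.19789)·(-3.8) = 9.8480.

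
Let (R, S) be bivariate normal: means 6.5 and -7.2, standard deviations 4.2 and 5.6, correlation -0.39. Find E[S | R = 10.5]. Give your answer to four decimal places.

-9.2800

E[S | R=x] = μ_S + ρ(σ_S/σ_R)(x − μ_R) for jointly normal variables.
E[S | R=10.5] = -7.2 + (-0.39)·(5.6/4.2)·(10.5 − (6.5)) = -7.2 + (-0.52)·(4) = -9.2800.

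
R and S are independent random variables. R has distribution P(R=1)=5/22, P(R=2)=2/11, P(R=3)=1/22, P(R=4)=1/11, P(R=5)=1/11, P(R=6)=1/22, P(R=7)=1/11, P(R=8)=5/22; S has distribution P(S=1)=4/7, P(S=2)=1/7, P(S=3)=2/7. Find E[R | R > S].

P(R > S) = 15/22.
Summing R·P(x,y) over outcomes with R > S gives 593/154.
E[R | R > S] = (593/154) / (15/22) = 593/105.

593/105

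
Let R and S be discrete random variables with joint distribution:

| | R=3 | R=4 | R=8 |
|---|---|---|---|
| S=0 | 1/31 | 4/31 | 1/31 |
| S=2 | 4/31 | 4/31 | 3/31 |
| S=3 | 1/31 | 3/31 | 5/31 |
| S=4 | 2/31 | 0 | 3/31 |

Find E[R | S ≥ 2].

P(S ≥ 2) = 25/31.
Σ R·P over the event = 3·(4/31) + 3·(1/31) + 3·(2/31) + 4·(4/31) + 4·(3/31) + 8·(3/31) + 8·(5/31) + 8·(3/31) = 137/31.
E[R | S ≥ 2] = (137/31) / (25/31) = 137/25.

137/25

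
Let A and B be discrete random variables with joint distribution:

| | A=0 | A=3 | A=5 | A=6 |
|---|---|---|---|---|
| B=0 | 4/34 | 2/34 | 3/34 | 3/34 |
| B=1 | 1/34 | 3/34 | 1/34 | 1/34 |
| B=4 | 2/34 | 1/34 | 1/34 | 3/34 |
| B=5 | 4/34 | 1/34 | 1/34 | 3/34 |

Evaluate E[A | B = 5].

26/9

P(B = 5) = 9/34.
Σ A·P over the event = 0·(4/34) + 3·(1/34) + 5·(1/34) + 6·(3/34) = 13/17.
E[A | B = 5] = (13/17) / (9/34) = 26/9.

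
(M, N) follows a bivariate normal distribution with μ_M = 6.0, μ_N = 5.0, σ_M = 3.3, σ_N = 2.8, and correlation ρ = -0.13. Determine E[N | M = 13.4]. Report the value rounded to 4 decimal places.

The regression of N on M has slope ρ·σ_N/σ_M and passes through (μ_M, μ_N).
E[N | M=13.4] = 5.0 + (-0.13)·(2.8/3.3)·(13.4 − (6.0)) = 5.0 + (-0.1103)·(7.4) = 4.1838.

4.1838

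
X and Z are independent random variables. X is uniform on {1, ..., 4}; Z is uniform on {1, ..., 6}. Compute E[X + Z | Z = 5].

15/2

Outcomes with Z = 5: (1,5), (2,5), (3,5), (4,5), each with probability 1/24.
E[X + Z | Z = 5] = (6 + 7 + 8 + 9) / 4 = 15/2.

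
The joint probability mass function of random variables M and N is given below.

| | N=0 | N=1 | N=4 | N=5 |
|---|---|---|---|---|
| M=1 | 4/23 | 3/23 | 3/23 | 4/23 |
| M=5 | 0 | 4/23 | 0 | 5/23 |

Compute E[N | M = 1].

P(M = 1) = 14/23.
Σ N·P over the event = 0·(4/23) + 1·(3/23) + 4·(3/23) + 5·(4/23) = 35/23.
E[N | M = 1] = (35/23) / (14/23) = 5/2.

5/2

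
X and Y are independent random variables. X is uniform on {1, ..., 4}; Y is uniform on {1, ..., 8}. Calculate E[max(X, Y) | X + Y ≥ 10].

22/3

P(X + Y ≥ 10) = 3/16.
Summing max(X,Y)·P(x,y) over outcomes with X + Y ≥ 10 gives 11/8.
E[max(X, Y) | X + Y ≥ 10] = (11/8) / (3/16) = 22/3.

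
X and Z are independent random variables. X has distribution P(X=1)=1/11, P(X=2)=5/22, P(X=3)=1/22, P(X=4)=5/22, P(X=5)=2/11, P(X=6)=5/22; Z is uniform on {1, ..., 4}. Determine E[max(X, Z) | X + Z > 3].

P(X + Z > 3) = 79/88.
Summing max(X,Z)·P(x,y) over outcomes with X + Z > 3 gives 4.
E[max(X, Z) | X + Z > 3] = (4) / (79/88) = 352/79.

352/79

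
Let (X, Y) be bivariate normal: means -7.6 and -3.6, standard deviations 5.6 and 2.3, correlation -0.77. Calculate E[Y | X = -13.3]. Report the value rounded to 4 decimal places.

-1.7974

The regression of Y on X has slope ρ·σ_Y/σ_X and passes through (μ_X, μ_Y).
E[Y | X=-13.3] = -3.6 + (-0.77)·(2.3/5.6)·(-13.3 − (-7.6)) = -3.6 + (-0.31625)·(-5.7) = -1.7974.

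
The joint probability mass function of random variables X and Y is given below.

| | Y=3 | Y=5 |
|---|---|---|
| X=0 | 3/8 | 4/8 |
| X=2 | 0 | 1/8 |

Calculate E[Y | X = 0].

29/7

P(X = 0) = 7/8.
Σ Y·P over the event = 3·(3/8) + 5·(4/8) = 29/8.
E[Y | X = 0] = (29/8) / (7/8) = 29/7.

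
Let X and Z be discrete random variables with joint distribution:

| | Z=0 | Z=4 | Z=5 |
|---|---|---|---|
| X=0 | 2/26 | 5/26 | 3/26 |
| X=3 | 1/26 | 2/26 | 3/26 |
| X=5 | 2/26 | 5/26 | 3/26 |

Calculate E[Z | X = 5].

7/2

P(X = 5) = 5/13.
Summing Z·P(X=x,Z=y) over the conditioning event gives 35/26.
E[Z | X = 5] = (35/26) / (5/13) = 7/2.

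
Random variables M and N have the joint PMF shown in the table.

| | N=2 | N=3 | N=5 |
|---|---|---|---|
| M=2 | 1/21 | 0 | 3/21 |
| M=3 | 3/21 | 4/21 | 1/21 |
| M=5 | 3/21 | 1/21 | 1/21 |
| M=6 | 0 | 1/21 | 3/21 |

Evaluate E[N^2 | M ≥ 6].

P(M ≥ 6) = 4/21.
Σ N^2·P over the event = 9·(1/21) + 25·(3/21) = 4.
E[N^2 | M ≥ 6] = (4) / (4/21) = 21.

21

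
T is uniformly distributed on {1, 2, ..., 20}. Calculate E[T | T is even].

Given T is even, T is equally likely to be any of {2, 4, 6, 8, 10, 12, 14, 16, 18, 20}.
E[T | T is even] = (2 + 4 + 6 + 8 + 10 + 12 + 14 + 16 + 18 + 20) / 10 = 11.

11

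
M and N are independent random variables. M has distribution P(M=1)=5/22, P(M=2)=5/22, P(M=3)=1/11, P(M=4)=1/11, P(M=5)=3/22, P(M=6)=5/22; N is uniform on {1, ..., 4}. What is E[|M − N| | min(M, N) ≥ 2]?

P(min(M, N) ≥ 2) = 51/88.
Summing |M−N|·P(x,y) over outcomes with min(M, N) ≥ 2 gives 1.
E[|M − N| | min(M, N) ≥ 2] = (1) / (51/88) = 88/51.

88/51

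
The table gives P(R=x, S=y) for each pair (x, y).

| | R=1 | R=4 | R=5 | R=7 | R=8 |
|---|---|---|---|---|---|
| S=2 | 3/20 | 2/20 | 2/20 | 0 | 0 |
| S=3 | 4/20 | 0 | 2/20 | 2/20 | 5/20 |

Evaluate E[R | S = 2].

P(S = 2) = 7/20.
Σ R·P over the event = 1·(3/20) + 4·(2/20) + 5·(2/20) = 21/20.
E[R | S = 2] = (21/20) / (7/20) = 3.

3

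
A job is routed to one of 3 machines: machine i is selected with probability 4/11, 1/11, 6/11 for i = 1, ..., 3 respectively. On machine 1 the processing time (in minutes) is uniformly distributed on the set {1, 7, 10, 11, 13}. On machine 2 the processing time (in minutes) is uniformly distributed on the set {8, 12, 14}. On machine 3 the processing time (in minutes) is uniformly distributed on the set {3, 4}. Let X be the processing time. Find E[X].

989/165

E[X | machine 1] = (1+7+10+11+13)/5 = 42/5.
E[X | machine 2] = (8+12+14)/3 = 34/3.
E[X | machine 3] = (3+4)/2 = 7/2.
E[X] = (4/11)·(42/5) + (1/11)·(34/3) + (6/11)·(7/2) = 989/165.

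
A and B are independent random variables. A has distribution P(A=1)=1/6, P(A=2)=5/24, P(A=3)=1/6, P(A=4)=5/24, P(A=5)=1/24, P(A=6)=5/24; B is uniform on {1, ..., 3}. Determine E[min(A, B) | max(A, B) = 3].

38/21

P(max(A, B) = 3) = 7/24.
Summing min(A,B)·P(x,y) over outcomes with max(A, B) = 3 gives 19/36.
E[min(A, B) | max(A, B) = 3] = (19/36) / (7/24) = 38/21.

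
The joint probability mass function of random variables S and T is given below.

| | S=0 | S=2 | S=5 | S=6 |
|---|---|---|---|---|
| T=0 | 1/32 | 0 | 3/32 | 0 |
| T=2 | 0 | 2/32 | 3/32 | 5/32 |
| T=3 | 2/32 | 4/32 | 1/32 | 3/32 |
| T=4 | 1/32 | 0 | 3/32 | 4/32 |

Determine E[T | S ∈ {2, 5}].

37/16

P(S ∈ {2, 5}) = 1/2.
Σ T·P over the event = 2·(2/32) + 3·(4/32) + 0·(3/32) + 2·(3/32) + 3·(1/32) + 4·(3/32) = 37/32.
E[T | S ∈ {2, 5}] = (37/32) / (1/2) = 37/16.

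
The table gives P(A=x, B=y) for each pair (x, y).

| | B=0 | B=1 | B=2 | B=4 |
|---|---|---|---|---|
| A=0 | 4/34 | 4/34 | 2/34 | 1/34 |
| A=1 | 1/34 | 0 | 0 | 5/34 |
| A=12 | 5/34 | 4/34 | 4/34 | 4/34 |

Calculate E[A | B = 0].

P(B = 0) = 5/17.
Σ A·P over the event = 0·(4/34) + 1·(1/34) + 12·(5/34) = 61/34.
E[A | B = 0] = (61/34) / (5/17) = 61/10.

61/10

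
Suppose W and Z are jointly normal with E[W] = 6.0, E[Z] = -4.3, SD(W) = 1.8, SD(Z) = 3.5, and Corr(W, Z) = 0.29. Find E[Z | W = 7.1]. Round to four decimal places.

E[Z | W=x] = μ_Z + ρ(σ_Z/σ_W)(x − μ_W) for jointly normal variables.
E[Z | W=7.1] = -4.3 + (0.29)·(3.5/1.8)·(7.1 − (6.0)) = -4.3 + (0.56389)·(1.1) = -3.6797.

-3.6797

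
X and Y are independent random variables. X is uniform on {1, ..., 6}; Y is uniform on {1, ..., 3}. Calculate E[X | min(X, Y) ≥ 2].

P(min(X, Y) ≥ 2) = 5/9.
Summing X·P(x,y) over outcomes with min(X, Y) ≥ 2 gives 20/9.
E[X | min(X, Y) ≥ 2] = (20/9) / (5/9) = 4.

4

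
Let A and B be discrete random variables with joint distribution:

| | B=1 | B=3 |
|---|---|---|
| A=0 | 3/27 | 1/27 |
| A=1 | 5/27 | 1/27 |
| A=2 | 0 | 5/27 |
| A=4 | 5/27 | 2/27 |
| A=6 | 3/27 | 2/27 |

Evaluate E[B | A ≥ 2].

35/17

P(A ≥ 2) = 17/27.
Summing B·P(A=x,B=y) over the conditioning event gives 35/27.
E[B | A ≥ 2] = (35/27) / (17/27) = 35/17.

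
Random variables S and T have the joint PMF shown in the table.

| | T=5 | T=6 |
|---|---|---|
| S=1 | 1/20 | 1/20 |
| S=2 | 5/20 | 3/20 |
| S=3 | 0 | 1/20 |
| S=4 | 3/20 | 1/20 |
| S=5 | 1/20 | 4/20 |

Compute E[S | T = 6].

17/5

P(T = 6) = 1/2.
Σ S·P over the event = 1·(1/20) + 2·(3/20) + 3·(1/20) + 4·(1/20) + 5·(4/20) = 17/10.
E[S | T = 6] = (17/10) / (1/2) = 17/5.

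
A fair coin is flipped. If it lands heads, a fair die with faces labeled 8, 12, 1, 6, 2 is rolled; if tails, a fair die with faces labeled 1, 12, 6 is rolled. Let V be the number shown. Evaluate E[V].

91/15

E[V | heads] = (8+12+1+6+2)/5 = 29/5.
E[V | tails] = (1+12+6)/3 = 19/3.
By the law of total expectation,
E[V] = (1/2)·(29/5) + (1/2)·(19/3) = 91/15.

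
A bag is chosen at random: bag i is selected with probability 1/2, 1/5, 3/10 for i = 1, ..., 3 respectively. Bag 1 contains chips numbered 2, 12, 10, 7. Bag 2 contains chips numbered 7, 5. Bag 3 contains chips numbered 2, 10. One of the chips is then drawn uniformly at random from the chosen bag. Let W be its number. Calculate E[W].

E[W | bag 1] = (2+12+10+7)/4 = 31/4.
E[W | bag 2] = (7+5)/2 = 6.
E[W | bag 3] = (2+10)/2 = 6.
By the law of total expectation,
E[W] = (1/2)·(31/4) + (1/5)·(6) + (3/10)·(6) = 55/8.

55/8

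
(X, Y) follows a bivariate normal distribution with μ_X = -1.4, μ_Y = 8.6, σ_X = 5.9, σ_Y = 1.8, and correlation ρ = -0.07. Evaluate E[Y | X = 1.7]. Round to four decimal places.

The regression of Y on X has slope ρ·σ_Y/σ_X and passes through (μ_X, μ_Y).
E[Y | X=1.7] = 8.6 + (-0.07)·(1.8/5.9)·(1.7 − (-1.4)) = 8.6 + (-0.021356)·(3.1) = 8.5338.

8.5338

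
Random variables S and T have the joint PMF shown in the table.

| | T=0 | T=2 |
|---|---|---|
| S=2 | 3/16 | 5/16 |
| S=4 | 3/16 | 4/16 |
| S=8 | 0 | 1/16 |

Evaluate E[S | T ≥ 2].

P(T ≥ 2) = 5/8.
Σ S·P over the event = 2·(5/16) + 4·(4/16) + 8·(1/16) = 17/8.
E[S | T ≥ 2] = (17/8) / (5/8) = 17/5.

17/5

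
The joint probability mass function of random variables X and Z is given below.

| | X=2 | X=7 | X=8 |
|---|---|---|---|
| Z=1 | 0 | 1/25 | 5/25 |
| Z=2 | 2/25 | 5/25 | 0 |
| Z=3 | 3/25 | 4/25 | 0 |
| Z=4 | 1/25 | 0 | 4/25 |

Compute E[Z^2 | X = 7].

57/10

P(X = 7) = 2/5.
Σ Z^2·P over the event = 1·(1/25) + 4·(5/25) + 9·(4/25) = 57/25.
E[Z^2 | X = 7] = (57/25) / (2/5) = 57/10.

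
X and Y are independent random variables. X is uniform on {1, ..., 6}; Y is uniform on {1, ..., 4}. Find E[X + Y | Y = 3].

Outcomes with Y = 3: (1,3), (2,3), (3,3), (4,3), (5,3), (6,3), each with probability 1/24.
E[X + Y | Y = 3] = (4 + 5 + 6 + 7 + 8 + 9) / 6 = 13/2.

13/2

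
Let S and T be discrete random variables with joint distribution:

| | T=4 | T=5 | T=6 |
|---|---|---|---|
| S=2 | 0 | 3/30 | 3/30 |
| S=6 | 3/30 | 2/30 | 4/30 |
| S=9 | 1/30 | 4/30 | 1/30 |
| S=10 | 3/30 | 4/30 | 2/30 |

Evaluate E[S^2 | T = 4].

P(T = 4) = 7/30.
Σ S^2·P over the event = 36·(3/30) + 81·(1/30) + 100·(3/30) = 163/10.
E[S^2 | T = 4] = (163/10) / (7/30) = 489/7.

489/7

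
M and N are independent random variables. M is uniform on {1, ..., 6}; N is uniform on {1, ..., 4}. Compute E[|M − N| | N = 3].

3/2

Outcomes with N = 3: (1,3), (2,3), (3,3), (4,3), (5,3), (6,3), each with probability 1/24.
E[|M − N| | N = 3] = (2 + 1 + 0 + 1 + 2 + 3) / 6 = 3/2.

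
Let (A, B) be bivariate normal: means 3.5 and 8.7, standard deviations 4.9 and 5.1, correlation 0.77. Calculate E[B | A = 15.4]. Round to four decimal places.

E[B | A=x] = μ_B + ρ(σ_B/σ_A)(x − μ_A) for jointly normal variables.
E[B | A=15.4] = 8.7 + (0.77)·(5.1/4.9)·(15.4 − (3.5)) = 8.7 + (0.80143)·(11.9) = 18.2370.

18.2370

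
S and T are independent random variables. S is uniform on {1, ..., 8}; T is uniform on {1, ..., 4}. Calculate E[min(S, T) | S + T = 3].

1

Outcomes with S + T = 3: (1,2), (2,1), each with probability 1/32.
E[min(S, T) | S + T = 3] = (1 + 1) / 2 = 1.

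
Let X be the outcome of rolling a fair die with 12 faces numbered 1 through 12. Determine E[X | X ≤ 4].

5/2

Given X ≤ 4, X is equally likely to be any of {1, 2, 3, 4}.
E[X | X ≤ 4] = (1 + 2 + 3 + 4) / 4 = 5/2.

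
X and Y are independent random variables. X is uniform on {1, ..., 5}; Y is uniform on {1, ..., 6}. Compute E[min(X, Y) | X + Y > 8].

25/6

Outcomes with X + Y > 8: (3,6), (4,5), (4,6), (5,4), (5,5), (5,6), each with probability 1/30.
E[min(X, Y) | X + Y > 8] = (3 + 4 + 4 + 4 + 5 + 5) / 6 = 25/6.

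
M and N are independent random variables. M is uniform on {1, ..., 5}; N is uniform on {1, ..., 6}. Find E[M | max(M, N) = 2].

Outcomes with max(M, N) = 2: (1,2), (2,1), (2,2), each with probability 1/30.
E[M | max(M, N) = 2] = (1 + 2 + 2) / 3 = 5/3.

5/3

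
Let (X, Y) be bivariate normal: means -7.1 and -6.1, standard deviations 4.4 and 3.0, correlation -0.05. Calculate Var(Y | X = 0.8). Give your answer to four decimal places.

The conditional variance in a bivariate normal is σ_Y²(1 − ρ²), independent of x.
Var(Y | X=0.8) = (3.0)²·(1 − (-0.05)²) = 9·0.9975 = 8.9775.

8.9775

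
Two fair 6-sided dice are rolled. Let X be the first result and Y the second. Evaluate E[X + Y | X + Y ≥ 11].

34/3

Outcomes with X + Y ≥ 11: (5,6), (6,5), (6,6), each with probability 1/36.
E[X + Y | X + Y ≥ 11] = (11 + 11 + 12) / 3 = 34/3.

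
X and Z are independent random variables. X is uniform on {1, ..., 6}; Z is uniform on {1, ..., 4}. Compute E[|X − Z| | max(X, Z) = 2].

2/3

P(max(X, Z) = 2) = 1/8.
Summing |X−Z|·P(x,y) over outcomes with max(X, Z) = 2 gives 1/12.
E[|X − Z| | max(X, Z) = 2] = (1/12) / (1/8) = 2/3.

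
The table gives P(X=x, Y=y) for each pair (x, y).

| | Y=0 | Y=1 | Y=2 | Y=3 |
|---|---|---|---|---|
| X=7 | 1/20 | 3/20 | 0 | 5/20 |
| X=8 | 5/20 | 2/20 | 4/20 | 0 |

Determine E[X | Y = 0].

47/6

P(Y = 0) = 3/10.
Σ X·P over the event = 7·(1/20) + 8·(5/20) = 47/20.
E[X | Y = 0] = (47/20) / (3/10) = 47/6.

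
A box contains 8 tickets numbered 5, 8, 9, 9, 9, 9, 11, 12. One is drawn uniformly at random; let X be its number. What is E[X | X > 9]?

P(X > 9) = 1/4.
Σ over the event: 11·1/8 + 12·1/8 = 23/8.
E[X | X > 9] = (23/8) / (1/4) = 23/2.

23/2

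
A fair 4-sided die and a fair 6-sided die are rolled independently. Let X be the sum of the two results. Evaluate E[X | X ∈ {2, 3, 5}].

P(X ∈ {2, 3, 5}) = 7/24.
Σ over the event: 2·1/24 + 3·1/12 + 5·1/6 = 7/6.
E[X | X ∈ {2, 3, 5}] = (7/6) / (7/24) = 4.

4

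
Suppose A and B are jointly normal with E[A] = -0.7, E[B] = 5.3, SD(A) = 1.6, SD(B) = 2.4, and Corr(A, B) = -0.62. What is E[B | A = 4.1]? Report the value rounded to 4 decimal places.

0.8360

For a bivariate normal, E[B | A=x] = μ_B + ρ·(σ_B/σ_A)·(x − μ_A).
E[B | A=4.1] = 5.3 + (-0.62)·(2.4/1.6)·(4.1 − (-0.7)) = 5.3 + (-0.93)·(4.8) = 0.8360.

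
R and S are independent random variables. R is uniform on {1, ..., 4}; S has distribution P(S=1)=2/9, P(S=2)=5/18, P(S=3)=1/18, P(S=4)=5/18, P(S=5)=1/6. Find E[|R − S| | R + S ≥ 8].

9/11

P(R + S ≥ 8) = 11/72.
Summing |R−S|·P(x,y) over outcomes with R + S ≥ 8 gives 1/8.
E[|R − S| | R + S ≥ 8] = (1/8) / (11/72) = 9/11.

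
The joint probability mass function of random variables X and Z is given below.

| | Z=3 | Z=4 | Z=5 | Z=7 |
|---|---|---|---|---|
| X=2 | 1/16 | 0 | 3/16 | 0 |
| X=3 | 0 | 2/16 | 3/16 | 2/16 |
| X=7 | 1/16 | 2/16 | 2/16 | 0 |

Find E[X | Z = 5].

29/8

P(Z = 5) = 1/2.
Σ X·P over the event = 2·(3/16) + 3·(3/16) + 7·(2/16) = 29/16.
E[X | Z = 5] = (29/16) / (1/2) = 29/8.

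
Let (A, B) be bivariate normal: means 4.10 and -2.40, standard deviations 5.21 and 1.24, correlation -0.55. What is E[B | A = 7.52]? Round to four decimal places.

For a bivariate normal, E[B | A=x] = μ_B + ρ·(σ_B/σ_A)·(x − μ_A).
E[B | A=7.52] = -2.40 + (-0.55)·(1.24/5.21)·(7.52 − (4.10)) = -2.40 + (-0.1309)·(3.42) = -2.8477.

-2.8477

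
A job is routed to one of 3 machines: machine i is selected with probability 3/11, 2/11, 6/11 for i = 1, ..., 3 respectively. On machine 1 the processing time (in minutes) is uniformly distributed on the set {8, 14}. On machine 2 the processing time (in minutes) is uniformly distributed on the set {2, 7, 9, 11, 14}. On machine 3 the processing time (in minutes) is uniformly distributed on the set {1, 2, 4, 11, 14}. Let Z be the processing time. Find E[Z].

443/55

E[Z | machine 1] = (8+14)/2 = 11.
E[Z | machine 2] = (2+7+9+11+14)/5 = 43/5.
E[Z | machine 3] = (1+2+4+11+14)/5 = 32/5.
E[Z] = (3/11)·(11) + (2/11)·(43/5) + (6/11)·(32/5) = 443/55.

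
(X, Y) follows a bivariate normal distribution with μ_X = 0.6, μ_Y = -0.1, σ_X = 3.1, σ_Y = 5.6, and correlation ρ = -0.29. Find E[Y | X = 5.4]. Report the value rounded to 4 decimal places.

The regression of Y on X has slope ρ·σ_Y/σ_X and passes through (μ_X, μ_Y).
E[Y | X=5.4] = -0.1 + (-0.29)·(5.6/3.1)·(5.4 − (0.6)) = -0.1 + (-0.52387)·(4.8) = -2.6146.

-2.6146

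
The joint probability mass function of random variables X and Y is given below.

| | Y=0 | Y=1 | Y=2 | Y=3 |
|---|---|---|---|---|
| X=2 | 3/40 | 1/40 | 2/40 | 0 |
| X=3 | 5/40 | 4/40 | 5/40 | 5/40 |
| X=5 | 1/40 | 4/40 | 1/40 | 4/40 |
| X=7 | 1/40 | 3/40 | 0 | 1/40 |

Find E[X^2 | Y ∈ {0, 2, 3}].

P(Y ∈ {0, 2, 3}) = 7/10.
Summing X^2·P(X=x,Y=y) over the conditioning event gives 403/40.
E[X^2 | Y ∈ {0, 2, 3}] = (403/40) / (7/10) = 403/28.

403/28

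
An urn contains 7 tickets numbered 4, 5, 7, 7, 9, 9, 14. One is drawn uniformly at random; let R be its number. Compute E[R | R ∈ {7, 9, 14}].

46/5

P(R ∈ {7, 9, 14}) = 5/7.
Σ over the event: 7·2/7 + 9·2/7 + 14·1/7 = 46/7.
E[R | R ∈ {7, 9, 14}] = (46/7) / (5/7) = 46/5.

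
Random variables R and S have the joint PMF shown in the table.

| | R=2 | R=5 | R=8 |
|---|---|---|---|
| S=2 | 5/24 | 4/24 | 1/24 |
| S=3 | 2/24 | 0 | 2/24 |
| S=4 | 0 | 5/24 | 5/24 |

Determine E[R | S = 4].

13/2

P(S = 4) = 5/12.
Σ R·P over the event = 5·(5/24) + 8·(5/24) = 65/24.
E[R | S = 4] = (65/24) / (5/12) = 13/2.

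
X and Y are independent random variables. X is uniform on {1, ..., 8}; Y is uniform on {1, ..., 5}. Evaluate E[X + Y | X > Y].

P(X > Y) = 5/8.
Summing (X+Y)·P(x,y) over outcomes with X > Y gives 21/4.
E[X + Y | X > Y] = (21/4) / (5/8) = 42/5.

42/5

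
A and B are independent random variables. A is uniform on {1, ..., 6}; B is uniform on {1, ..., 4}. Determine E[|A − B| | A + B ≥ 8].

Outcomes with A + B ≥ 8: (4,4), (5,3), (5,4), (6,2), (6,3), (6,4), each with probability 1/24.
E[|A − B| | A + B ≥ 8] = (0 + 2 + 1 + 4 + 3 + 2) / 6 = 2.

2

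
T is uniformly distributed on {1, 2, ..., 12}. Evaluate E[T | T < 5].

Given T < 5, T is equally likely to be any of {1, 2, 3, 4}.
E[T | T < 5] = (1 + 2 + 3 + 4) / 4 = 5/2.

5/2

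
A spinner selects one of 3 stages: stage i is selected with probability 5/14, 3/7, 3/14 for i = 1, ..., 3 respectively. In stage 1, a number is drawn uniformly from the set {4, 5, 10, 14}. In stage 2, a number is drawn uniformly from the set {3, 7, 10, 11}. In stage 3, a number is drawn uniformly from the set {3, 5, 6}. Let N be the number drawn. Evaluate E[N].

407/56

E[N | stage 1] = (4+5+10+14)/4 = 33/4.
E[N | stage 2] = (3+7+10+11)/4 = 31/4.
E[N | stage 3] = (3+5+6)/3 = 14/3.
By the law of total expectation,
E[N] = (5/14)·(33/4) + (3/7)·(31/4) + (3/14)·(14/3) = 407/56.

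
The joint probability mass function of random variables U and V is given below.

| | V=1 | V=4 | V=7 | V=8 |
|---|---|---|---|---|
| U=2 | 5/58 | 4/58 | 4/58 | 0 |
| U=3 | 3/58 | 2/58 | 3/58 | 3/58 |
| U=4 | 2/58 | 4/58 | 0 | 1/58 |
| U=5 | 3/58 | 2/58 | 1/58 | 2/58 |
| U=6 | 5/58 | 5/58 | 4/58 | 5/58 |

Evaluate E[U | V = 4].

P(V = 4) = 17/58.
Σ U·P over the event = 2·(4/58) + 3·(2/58) + 4·(4/58) + 5·(2/58) + 6·(5/58) = 35/29.
E[U | V = 4] = (35/29) / (17/58) = 70/17.

70/17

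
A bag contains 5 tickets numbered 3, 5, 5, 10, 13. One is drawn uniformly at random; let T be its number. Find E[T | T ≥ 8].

P(T ≥ 8) = 2/5.
Σ over the event: 10·1/5 + 13·1/5 = 23/5.
E[T | T ≥ 8] = (23/5) / (2/5) = 23/2.

23/2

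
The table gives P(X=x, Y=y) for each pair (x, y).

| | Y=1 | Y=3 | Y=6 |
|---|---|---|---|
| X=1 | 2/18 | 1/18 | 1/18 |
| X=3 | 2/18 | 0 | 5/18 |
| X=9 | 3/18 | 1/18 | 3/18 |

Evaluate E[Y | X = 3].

32/7

P(X = 3) = 7/18.
Σ Y·P over the event = 1·(2/18) + 6·(5/18) = 16/9.
E[Y | X = 3] = (16/9) / (7/18) = 32/7.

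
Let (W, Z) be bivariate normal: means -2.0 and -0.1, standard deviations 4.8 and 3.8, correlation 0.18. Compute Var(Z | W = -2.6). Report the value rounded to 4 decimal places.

The conditional variance in a bivariate normal is σ_Z²(1 − ρ²), independent of x.
Var(Z | W=-2.6) = (3.8)²·(1 − (0.18)²) = 14.44·0.9676 = 13.9721.

13.9721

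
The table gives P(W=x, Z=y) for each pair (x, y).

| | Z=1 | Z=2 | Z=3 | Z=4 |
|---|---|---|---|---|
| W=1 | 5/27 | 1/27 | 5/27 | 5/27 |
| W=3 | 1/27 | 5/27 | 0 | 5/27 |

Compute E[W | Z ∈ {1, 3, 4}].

11/7

P(Z ∈ {1, 3, 4}) = 7/9.
Summing W·P(W=x,Z=y) over the conditioning event gives 11/9.
E[W | Z ∈ {1, 3, 4}] = (11/9) / (7/9) = 11/7.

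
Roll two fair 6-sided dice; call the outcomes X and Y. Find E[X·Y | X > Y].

P(X > Y) = 5/12.
Summing XY·P(x,y) over outcomes with X > Y gives 175/36.
E[X·Y | X > Y] = (175/36) / (5/12) = 35/3.

35/3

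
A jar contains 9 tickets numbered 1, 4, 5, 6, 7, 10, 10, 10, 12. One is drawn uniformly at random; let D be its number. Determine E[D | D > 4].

60/7

P(D > 4) = 7/9.
Σ over the event: 5·1/9 + 6·1/9 + 7·1/9 + 10·1/3 + 12·1/9 = 20/3.
E[D | D > 4] = (20/3) / (7/9) = 60/7.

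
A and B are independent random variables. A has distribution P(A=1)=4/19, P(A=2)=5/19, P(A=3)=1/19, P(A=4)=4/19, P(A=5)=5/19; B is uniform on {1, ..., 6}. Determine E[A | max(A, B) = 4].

P(max(A, B) = 4) = 13/57.
Summing A·P(x,y) over outcomes with max(A, B) = 4 gives 27/38.
E[A | max(A, B) = 4] = (27/38) / (13/57) = 81/26.

81/26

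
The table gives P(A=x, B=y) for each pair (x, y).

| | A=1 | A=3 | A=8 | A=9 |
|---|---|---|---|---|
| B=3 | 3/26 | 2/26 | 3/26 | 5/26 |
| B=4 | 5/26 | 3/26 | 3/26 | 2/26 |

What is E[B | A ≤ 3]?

P(A ≤ 3) = 1/2.
Summing B·P(A=x,B=y) over the conditioning event gives 47/26.
E[B | A ≤ 3] = (47/26) / (1/2) = 47/13.

47/13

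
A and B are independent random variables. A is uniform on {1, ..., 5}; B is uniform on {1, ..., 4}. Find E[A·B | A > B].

17/2

Outcomes with A > B: (2,1), (3,1), (3,2), (4,1), (4,2), (4,3), (5,1), (5,2), (5,3), (5,4), each with probability 1/20.
E[A·B | A > B] = (2 + 3 + 6 + 4 + 8 + 12 + 5 + 10 + 15 + 20) / 10 = 17/2.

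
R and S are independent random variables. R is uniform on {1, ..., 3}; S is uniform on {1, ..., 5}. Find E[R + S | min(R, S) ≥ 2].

6

P(min(R, S) ≥ 2) = 8/15.
Summing (R+S)·P(x,y) over outcomes with min(R, S) ≥ 2 gives 16/5.
E[R + S | min(R, S) ≥ 2] = (16/5) / (8/15) = 6.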